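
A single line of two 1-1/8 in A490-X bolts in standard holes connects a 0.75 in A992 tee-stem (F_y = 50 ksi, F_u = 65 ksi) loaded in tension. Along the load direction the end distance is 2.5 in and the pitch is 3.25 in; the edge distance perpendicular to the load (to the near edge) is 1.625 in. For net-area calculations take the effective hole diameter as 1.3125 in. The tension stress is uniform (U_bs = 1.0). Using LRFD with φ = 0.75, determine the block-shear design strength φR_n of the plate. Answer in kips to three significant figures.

Shear plane L_v = 2.5 + 1·3.25 = 5.75 in; A_gv = 5.75 × 0.75 = 4.312 in².
A_nv = (5.75 − 1.5·1.3125) × 0.75 = 2.836 in².
A_nt = (1.625 − 0.5·1.3125) × 0.75 = 0.7266 in².
0.6 F_u A_nv = 110.6 kips; 0.6 F_y A_gv = 129.4 kips → shear rupture governs the shear term.
R_n = 110.6 + 1.0 × 65 × 0.7266 = 157.8 kips.
Design strength φR_n = 0.75 × 157.8 = 118 kips.

118 kips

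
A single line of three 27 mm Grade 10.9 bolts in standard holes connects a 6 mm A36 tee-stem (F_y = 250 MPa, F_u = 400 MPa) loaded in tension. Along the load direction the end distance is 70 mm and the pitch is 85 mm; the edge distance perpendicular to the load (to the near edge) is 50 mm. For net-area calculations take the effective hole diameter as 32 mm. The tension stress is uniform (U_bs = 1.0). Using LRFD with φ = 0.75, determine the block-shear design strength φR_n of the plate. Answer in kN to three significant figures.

Shear plane L_v = 70 + 2·85 = 240 mm; A_gv = 240 × 6 = 1440 mm².
A_nv = (240 − 2.5·32) × 6 = 960 mm².
A_nt = (50 − 0.5·32) × 6 = 204 mm².
0.6 F_u A_nv = 230.4 kN; 0.6 F_y A_gv = 216 kN → shear yielding governs the shear term.
R_n = 216 + 1.0 × 400 × 204 / 1000 = 297.6 kN.
Design strength φR_n = 0.75 × 297.6 = 223 kN.

223 kN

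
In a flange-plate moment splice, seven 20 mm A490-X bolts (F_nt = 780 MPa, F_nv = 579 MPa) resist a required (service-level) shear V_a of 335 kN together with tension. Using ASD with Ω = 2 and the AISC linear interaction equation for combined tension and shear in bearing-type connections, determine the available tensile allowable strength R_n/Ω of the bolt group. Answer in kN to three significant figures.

664 kN

A_b = π·20²/4 = 314.2 mm²; f_rv = 335 × 1000 / (7 × 314.2) = 152.3 MPa.
F'_nt = 1.3 F_nt − (Ω F_nt / F_nv) f_rv = 1.3·780 − (2·780/579)·152.3 = 603.6 MPa, capped at F_nt → F'_nt = 603.6 MPa.
R_n = F'_nt · A_b · n = 603.6 × 314.2 × 7 / 1000 = 1327 kN.
Allowable strength R_n/Ω = 1327 / 2 = 664 kN.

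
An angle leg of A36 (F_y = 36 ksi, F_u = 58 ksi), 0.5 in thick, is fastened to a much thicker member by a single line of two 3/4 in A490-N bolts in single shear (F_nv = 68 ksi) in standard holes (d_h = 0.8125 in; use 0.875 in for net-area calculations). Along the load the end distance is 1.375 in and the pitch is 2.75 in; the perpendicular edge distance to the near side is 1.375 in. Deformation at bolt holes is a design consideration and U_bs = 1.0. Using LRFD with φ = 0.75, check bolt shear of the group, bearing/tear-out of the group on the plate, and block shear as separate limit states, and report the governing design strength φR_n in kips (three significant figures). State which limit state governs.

45.1 kips (bolt shear governs)

Bolt shear: A_b = π·0.75²/4 = 0.4418 in²; R_n = 68 × 0.4418 × 2 × 1 = 60.08 kips → 0.75 × 60.08 = 45.1 kips.
Bearing: edge l_c = 0.9688, r_n = 33.71 kips; interior l_c = 1.938, r_n = 52.2 kips; R_n = 33.71 + 1·52.2 = 85.91 kips → 64.4 kips.
Block shear: A_gv = 2.062, A_nv = 1.406, A_nt = 0.4688 in²; R_n = min(0.6F_uA_nv, 0.6F_yA_gv) + U_bs·F_u·A_nt = 71.74 kips → 53.8 kips.
Bolt shear governs: 45.1 kips.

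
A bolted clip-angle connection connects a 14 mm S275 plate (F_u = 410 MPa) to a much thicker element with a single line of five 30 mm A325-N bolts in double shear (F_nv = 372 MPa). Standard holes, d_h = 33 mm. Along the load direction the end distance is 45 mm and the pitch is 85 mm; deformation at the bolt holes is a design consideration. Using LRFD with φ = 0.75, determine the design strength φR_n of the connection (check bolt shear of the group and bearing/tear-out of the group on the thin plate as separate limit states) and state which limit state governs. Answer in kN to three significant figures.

1220 kN (bearing governs)

Bolt shear: A_b = π·30²/4 = 706.9 mm²; R_n = 372 × 706.9 × 5 × 2 / 1000 = 2630 kN → 0.75 × 2630 = 1970 kN.
Bearing (1.2 l_c t F_u ≤ 2.4 d t F_u): upper limit = 2.4·30·14·410 / 1000 = 413.3 kN.
  Edge l_c = 45 − 33/2 = 28.5 → r_n = 196.3 kN; interior l_c = 85 − 33 = 52 → r_n = 358.2 kN.
  R_n,bearing = 1·196.3 + 4·358.2 = 1629 kN → 0.75 × 1629 = 1220 kN.
Bearing governs: 1220 kN.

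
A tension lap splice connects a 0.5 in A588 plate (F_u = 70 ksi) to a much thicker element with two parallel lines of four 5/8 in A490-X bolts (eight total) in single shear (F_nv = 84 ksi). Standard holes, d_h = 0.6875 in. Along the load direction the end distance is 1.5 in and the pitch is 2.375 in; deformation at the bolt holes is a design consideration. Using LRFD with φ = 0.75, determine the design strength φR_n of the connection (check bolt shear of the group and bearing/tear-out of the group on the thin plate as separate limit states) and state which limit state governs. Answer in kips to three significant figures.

155 kips (bolt shear governs)

Bolt shear: A_b = π·0.625²/4 = 0.3068 in²; R_n = 84 × 0.3068 × 8 × 1 = 206.2 kips → 0.75 × 206.2 = 155 kips.
Bearing (1.2 l_c t F_u ≤ 2.4 d t F_u): upper limit = 2.4·0.625·0.5·70 = 52.5 kips.
  Edge l_c = 1.5 − 0.6875/2 = 1.156 → r_n = 48.56 kips; interior l_c = 2.375 − 0.6875 = 1.688 → r_n = 52.5 kips.
  R_n,bearing = 2·48.56 + 6·52.5 = 412.1 kips → 0.75 × 412.1 = 309 kips.
Bolt shear governs: 155 kips.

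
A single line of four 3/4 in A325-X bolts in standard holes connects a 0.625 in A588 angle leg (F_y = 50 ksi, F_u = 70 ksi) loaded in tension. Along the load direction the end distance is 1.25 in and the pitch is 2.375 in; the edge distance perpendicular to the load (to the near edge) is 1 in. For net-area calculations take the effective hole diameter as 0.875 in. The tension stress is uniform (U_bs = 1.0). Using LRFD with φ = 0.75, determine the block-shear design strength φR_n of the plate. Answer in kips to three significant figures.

123 kips

Shear plane L_v = 1.25 + 3·2.375 = 8.375 in; A_gv = 8.375 × 0.625 = 5.234 in².
A_nv = (8.375 − 3.5·0.875) × 0.625 = 3.32 in².
A_nt = (1 − 0.5·0.875) × 0.625 = 0.3516 in².
0.6 F_u A_nv = 139.5 kips; 0.6 F_y A_gv = 157 kips → shear rupture governs the shear term.
R_n = 139.5 + 1.0 × 70 × 0.3516 = 164.1 kips.
Design strength φR_n = 0.75 × 164.1 = 123 kips.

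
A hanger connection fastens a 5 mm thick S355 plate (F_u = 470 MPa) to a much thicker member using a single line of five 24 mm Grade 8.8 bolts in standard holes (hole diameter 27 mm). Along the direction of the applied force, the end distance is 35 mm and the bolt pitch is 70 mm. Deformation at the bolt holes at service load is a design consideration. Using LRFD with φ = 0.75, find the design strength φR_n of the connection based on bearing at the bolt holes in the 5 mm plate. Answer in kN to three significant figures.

Per bolt r_n = 1.2 l_c t F_u ≤ 2.4 d t F_u; upper limit = 2.4 × 24 × 5 × 470 / 1000 = 135.4 kN.
Edge bolt: l_c = 35 − 27/2 = 21.5 mm → 1.2 × 21.5 × 5 × 470 / 1000 = 60.63 → r_n = 60.63 kN.
Interior bolts: l_c = 70 − 27 = 43 mm → 1.2 × 43 × 5 × 470 / 1000 = 121.3 → r_n = 121.3 kN.
R_n = 1 × 60.63 + 4 × 121.3 = 545.7 kN.
Design strength φR_n = 0.75 × 545.7 = 409 kN.

409 kN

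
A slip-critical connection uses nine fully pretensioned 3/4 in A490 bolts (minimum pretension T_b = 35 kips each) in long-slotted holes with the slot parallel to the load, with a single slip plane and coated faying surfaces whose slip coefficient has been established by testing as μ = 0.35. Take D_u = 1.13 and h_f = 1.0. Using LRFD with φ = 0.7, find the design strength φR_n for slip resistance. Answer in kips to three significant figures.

R_n = μ · D_u · h_f · T_b · n_s · n_b = 0.35 × 1.13 × 1.0 × 35 × 1 × 9 = 124.6 kips.
Design strength φR_n = 0.7 × 124.6 = 87.2 kips.

87.2 kips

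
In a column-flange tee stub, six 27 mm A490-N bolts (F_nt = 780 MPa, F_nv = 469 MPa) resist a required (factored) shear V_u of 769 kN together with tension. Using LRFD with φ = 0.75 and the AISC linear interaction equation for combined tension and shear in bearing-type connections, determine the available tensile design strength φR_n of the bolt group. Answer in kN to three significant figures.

A_b = π·27²/4 = 572.6 mm²; f_rv = 769 × 1000 / (6 × 572.6) = 223.9 MPa.
F'_nt = 1.3 F_nt − (F_nt / φF_nv) f_rv = 1.3·780 − (780/(0.75·469))·223.9 = 517.6 MPa, capped at F_nt → F'_nt = 517.6 MPa.
R_n = F'_nt · A_b · n = 517.6 × 572.6 × 6 / 1000 = 1778 kN.
Design strength φR_n = 0.75 × 1778 = 1330 kN.

1330 kN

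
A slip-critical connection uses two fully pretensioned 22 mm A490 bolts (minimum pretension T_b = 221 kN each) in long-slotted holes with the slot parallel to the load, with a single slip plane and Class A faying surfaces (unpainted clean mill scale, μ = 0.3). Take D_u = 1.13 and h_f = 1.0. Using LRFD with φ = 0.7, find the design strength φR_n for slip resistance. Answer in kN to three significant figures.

R_n = μ · D_u · h_f · T_b · n_s · n_b = 0.3 × 1.13 × 1.0 × 221 × 1 × 2 = 149.8 kN.
Design strength φR_n = 0.7 × 149.8 = 105 kN.

105 kN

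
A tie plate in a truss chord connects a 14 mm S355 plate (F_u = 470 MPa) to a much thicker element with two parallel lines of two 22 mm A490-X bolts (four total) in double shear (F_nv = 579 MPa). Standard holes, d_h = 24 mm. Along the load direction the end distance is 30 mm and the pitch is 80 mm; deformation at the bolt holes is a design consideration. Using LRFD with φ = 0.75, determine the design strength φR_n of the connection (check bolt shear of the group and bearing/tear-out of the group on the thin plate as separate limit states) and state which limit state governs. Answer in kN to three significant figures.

734 kN (bearing governs)

Bolt shear: A_b = π·22²/4 = 380.1 mm²; R_n = 579 × 380.1 × 4 × 2 / 1000 = 1761 kN → 0.75 × 1761 = 1320 kN.
Bearing (1.2 l_c t F_u ≤ 2.4 d t F_u): upper limit = 2.4·22·14·470 / 1000 = 347.4 kN.
  Edge l_c = 30 − 24/2 = 18 → r_n = 142.1 kN; interior l_c = 80 − 24 = 56 → r_n = 347.4 kN.
  R_n,bearing = 2·142.1 + 2·347.4 = 979.1 kN → 0.75 × 979.1 = 734 kN.
Bearing governs: 734 kN.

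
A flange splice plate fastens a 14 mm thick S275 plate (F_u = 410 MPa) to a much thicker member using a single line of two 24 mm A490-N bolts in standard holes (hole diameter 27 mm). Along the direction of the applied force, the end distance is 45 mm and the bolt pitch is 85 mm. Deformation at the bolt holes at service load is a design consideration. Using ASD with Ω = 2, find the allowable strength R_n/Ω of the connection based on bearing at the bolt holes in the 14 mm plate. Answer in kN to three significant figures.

274 kN

Per bolt r_n = 1.2 l_c t F_u ≤ 2.4 d t F_u; upper limit = 2.4 × 24 × 14 × 410 / 1000 = 330.6 kN.
Edge bolt: l_c = 45 − 27/2 = 31.5 mm → 1.2 × 31.5 × 14 × 410 / 1000 = 217 → r_n = 217 kN.
Interior bolts: l_c = 85 − 27 = 58 mm → 1.2 × 58 × 14 × 410 / 1000 = 399.5 → r_n = 330.6 kN.
R_n = 1 × 217 + 1 × 330.6 = 547.6 kN.
Allowable strength R_n/Ω = 547.6 / 2 = 274 kN.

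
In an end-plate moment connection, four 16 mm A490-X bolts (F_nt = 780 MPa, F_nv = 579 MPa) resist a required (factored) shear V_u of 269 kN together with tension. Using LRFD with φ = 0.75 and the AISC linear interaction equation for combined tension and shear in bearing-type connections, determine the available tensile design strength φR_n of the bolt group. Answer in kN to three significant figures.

A_b = π·16²/4 = 201.1 mm²; f_rv = 269 × 1000 / (4 × 201.1) = 334.5 MPa.
F'_nt = 1.3 F_nt − (F_nt / φF_nv) f_rv = 1.3·780 − (780/(0.75·579))·334.5 = 413.2 MPa, capped at F_nt → F'_nt = 413.2 MPa.
R_n = F'_nt · A_b · n = 413.2 × 201.1 × 4 / 1000 = 332.3 kN.
Design strength φR_n = 0.75 × 332.3 = 249 kN.

249 kN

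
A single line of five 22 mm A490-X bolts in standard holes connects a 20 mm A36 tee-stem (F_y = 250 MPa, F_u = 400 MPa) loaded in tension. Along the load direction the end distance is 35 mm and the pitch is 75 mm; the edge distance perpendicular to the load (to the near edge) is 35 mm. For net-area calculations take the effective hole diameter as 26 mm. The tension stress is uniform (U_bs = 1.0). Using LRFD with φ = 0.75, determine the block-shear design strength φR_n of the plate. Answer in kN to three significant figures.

886 kN

Shear plane L_v = 35 + 4·75 = 335 mm; A_gv = 335 × 20 = 6700 mm².
A_nv = (335 − 4.5·26) × 20 = 4360 mm².
A_nt = (35 − 0.5·26) × 20 = 440 mm².
0.6 F_u A_nv = 1046 kN; 0.6 F_y A_gv = 1005 kN → shear yielding governs the shear term.
R_n = 1005 + 1.0 × 400 × 440 / 1000 = 1181 kN.
Design strength φR_n = 0.75 × 1181 = 886 kN.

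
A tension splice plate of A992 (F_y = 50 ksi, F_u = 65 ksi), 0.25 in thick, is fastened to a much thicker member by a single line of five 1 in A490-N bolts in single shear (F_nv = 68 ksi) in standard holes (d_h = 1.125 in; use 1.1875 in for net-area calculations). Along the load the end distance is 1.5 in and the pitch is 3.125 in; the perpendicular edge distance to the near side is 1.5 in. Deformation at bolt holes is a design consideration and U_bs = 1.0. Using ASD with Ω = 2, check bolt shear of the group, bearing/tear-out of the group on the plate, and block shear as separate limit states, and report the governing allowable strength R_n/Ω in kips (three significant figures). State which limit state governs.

Bolt shear: A_b = π·1²/4 = 0.7854 in²; R_n = 68 × 0.7854 × 5 × 1 = 267 kips → 267 / 2 = 134 kips.
Bearing: edge l_c = 0.9375, r_n = 18.28 kips; interior l_c = 2, r_n = 39 kips; R_n = 18.28 + 4·39 = 174.3 kips → 87.1 kips.
Block shear: A_gv = 3.5, A_nv = 2.164, A_nt = 0.2266 in²; R_n = min(0.6F_uA_nv, 0.6F_yA_gv) + U_bs·F_u·A_nt = 99.12 kips → 49.6 kips.
Block shear governs: 49.6 kips.

49.6 kips (block shear governs)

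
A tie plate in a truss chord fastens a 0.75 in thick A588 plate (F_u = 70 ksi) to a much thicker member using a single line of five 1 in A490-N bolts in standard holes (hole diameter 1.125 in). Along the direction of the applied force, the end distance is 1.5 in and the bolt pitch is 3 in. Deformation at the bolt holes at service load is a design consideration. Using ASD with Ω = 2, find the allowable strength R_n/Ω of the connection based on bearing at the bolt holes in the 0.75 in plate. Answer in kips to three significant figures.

266 kips

Per bolt r_n = 1.2 l_c t F_u ≤ 2.4 d t F_u; upper limit = 2.4 × 1 × 0.75 × 70 = 126 kips.
Edge bolt: l_c = 1.5 − 1.125/2 = 0.9375 in → 1.2 × 0.9375 × 0.75 × 70 = 59.06 → r_n = 59.06 kips.
Interior bolts: l_c = 3 − 1.125 = 1.875 in → 1.2 × 1.875 × 0.75 × 70 = 118.1 → r_n = 118.1 kips.
R_n = 1 × 59.06 + 4 × 118.1 = 531.6 kips.
Allowable strength R_n/Ω = 531.6 / 2 = 266 kips.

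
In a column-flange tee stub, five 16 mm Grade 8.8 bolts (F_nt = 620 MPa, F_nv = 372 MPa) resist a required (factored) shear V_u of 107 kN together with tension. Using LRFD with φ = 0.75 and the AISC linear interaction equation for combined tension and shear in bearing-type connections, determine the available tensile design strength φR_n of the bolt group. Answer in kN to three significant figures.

429 kN

A_b = π·16²/4 = 201.1 mm²; f_rv = 107 × 1000 / (5 × 201.1) = 106.4 MPa.
F'_nt = 1.3 F_nt − (F_nt / φF_nv) f_rv = 1.3·620 − (620/(0.75·372))·106.4 = 569.5 MPa, capped at F_nt → F'_nt = 569.5 MPa.
R_n = F'_nt · A_b · n = 569.5 × 201.1 × 5 / 1000 = 572.5 kN.
Design strength φR_n = 0.75 × 572.5 = 429 kN.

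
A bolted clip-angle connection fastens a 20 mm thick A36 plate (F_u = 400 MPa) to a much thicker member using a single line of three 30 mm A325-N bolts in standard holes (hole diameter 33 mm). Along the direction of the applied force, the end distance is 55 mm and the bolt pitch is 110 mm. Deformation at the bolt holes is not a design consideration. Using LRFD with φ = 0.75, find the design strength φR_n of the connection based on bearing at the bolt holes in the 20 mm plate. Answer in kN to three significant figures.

Per bolt r_n = 1.5 l_c t F_u ≤ 3.0 d t F_u; upper limit = 3.0 × 30 × 20 × 400 / 1000 = 720 kN.
Edge bolt: l_c = 55 − 33/2 = 38.5 mm → 1.5 × 38.5 × 20 × 400 / 1000 = 462 → r_n = 462 kN.
Interior bolts: l_c = 110 − 33 = 77 mm → 1.5 × 77 × 20 × 400 / 1000 = 924 → r_n = 720 kN.
R_n = 1 × 462 + 2 × 720 = 1902 kN.
Design strength φR_n = 0.75 × 1902 = 1430 kN.

1430 kN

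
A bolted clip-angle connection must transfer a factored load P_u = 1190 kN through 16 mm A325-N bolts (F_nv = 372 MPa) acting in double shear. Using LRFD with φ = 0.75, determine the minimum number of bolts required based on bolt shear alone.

A_b = π·16²/4 = 201.1 mm².
Per-bolt design strength φR_n = 0.75 × 372 × 201.1 × 2 / 1000 = 112.2 kN.
n ≥ 1190 / 112.2 = 10.61 → use 11 bolts.

11 bolts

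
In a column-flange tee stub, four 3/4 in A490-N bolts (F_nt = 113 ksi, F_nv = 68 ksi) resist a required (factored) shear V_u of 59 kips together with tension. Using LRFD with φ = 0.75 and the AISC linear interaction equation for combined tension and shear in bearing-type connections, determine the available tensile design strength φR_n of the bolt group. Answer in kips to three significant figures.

96.7 kips

A_b = π·0.75²/4 = 0.4418 in²; f_rv = 59 / (4 × 0.4418) = 33.39 ksi.
F'_nt = 1.3 F_nt − (F_nt / φF_nv) f_rv = 1.3·113 − (113/(0.75·68))·33.39 = 72.92 ksi, capped at F_nt → F'_nt = 72.92 ksi.
R_n = F'_nt · A_b · n = 72.92 × 0.4418 × 4 = 128.9 kips.
Design strength φR_n = 0.75 × 128.9 = 96.7 kips.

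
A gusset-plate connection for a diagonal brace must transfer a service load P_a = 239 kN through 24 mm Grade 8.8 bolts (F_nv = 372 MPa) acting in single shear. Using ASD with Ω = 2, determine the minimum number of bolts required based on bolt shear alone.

3 bolts

A_b = π·24²/4 = 452.4 mm².
Per-bolt allowable strength R_n/Ω = 372 × 452.4 × 1 / 1000 / 2 = 84.14 kN.
n ≥ 239 / 84.14 = 2.84 → use 3 bolts.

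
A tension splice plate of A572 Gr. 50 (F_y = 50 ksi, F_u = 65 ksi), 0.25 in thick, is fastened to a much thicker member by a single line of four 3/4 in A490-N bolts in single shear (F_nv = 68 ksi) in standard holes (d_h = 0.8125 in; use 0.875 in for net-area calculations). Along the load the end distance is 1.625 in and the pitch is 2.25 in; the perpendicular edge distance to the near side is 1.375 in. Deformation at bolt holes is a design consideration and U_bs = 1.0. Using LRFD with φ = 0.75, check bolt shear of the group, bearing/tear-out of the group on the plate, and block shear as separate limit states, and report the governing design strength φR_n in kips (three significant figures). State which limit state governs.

Bolt shear: A_b = π·0.75²/4 = 0.4418 in²; R_n = 68 × 0.4418 × 4 × 1 = 120.2 kips → 0.75 × 120.2 = 90.1 kips.
Bearing: edge l_c = 1.219, r_n = 23.77 kips; interior l_c = 1.438, r_n = 28.03 kips; R_n = 23.77 + 3·28.03 = 107.9 kips → 80.9 kips.
Block shear: A_gv = 2.094, A_nv = 1.328, A_nt = 0.2344 in²; R_n = min(0.6F_uA_nv, 0.6F_yA_gv) + U_bs·F_u·A_nt = 67.03 kips → 50.3 kips.
Block shear governs: 50.3 kips.

50.3 kips (block shear governs)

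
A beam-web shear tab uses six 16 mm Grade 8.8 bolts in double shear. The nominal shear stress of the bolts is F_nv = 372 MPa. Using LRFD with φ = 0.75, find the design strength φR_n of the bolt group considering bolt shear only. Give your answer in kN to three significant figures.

A_b = π × 16² / 4 = 201.1 mm².
R_n = F_nv · A_b · n · n_s = 372 × 201.1 × 6 × 2 / 1000 = 897.5 kN.
Design strength φR_n = 0.75 × 897.5 = 673 kN.

673 kN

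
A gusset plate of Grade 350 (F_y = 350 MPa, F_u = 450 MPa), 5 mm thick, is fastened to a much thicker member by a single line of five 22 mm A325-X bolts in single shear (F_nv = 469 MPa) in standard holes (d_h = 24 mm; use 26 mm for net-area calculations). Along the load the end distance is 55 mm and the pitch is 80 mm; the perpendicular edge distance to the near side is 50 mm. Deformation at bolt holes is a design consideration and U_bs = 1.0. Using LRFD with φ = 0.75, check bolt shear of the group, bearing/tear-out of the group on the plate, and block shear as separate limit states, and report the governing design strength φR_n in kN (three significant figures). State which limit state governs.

Bolt shear: A_b = π·22²/4 = 380.1 mm²; R_n = 469 × 380.1 × 5 × 1 / 1000 = 891.4 kN → 0.75 × 891.4 = 669 kN.
Bearing: edge l_c = 43, r_n = 116.1 kN; interior l_c = 56, r_n = 118.8 kN; R_n = 116.1 + 4·118.8 = 591.3 kN → 443 kN.
Block shear: A_gv = 1875, A_nv = 1290, A_nt = 185 mm²; R_n = min(0.6F_uA_nv, 0.6F_yA_gv) + U_bs·F_u·A_nt = 431.6 kN → 324 kN.
Block shear governs: 324 kN.

324 kN (block shear governs)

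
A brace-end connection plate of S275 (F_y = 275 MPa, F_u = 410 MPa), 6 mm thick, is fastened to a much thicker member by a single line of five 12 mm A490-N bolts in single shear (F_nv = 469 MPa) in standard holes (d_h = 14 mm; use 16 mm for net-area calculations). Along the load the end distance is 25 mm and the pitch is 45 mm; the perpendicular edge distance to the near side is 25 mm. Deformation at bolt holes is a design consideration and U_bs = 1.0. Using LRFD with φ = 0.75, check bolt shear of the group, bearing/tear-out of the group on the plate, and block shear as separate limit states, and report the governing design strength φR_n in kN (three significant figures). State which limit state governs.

179 kN (block shear governs)

Bolt shear: A_b = π·12²/4 = 113.1 mm²; R_n = 469 × 113.1 × 5 × 1 / 1000 = 265.2 kN → 0.75 × 265.2 = 199 kN.
Bearing: edge l_c = 18, r_n = 53.14 kN; interior l_c = 31, r_n = 70.85 kN; R_n = 53.14 + 4·70.85 = 336.5 kN → 252 kN.
Block shear: A_gv = 1230, A_nv = 798, A_nt = 102 mm²; R_n = min(0.6F_uA_nv, 0.6F_yA_gv) + U_bs·F_u·A_nt = 238.1 kN → 179 kN.
Block shear governs: 179 kN.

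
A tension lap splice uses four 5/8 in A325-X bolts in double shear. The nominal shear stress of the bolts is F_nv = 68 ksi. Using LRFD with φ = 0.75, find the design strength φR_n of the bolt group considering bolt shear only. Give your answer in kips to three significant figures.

125 kips

A_b = π × 0.625² / 4 = 0.3068 in².
R_n = F_nv · A_b · n · n_s = 68 × 0.3068 × 4 × 2 = 166.9 kips.
Design strength φR_n = 0.75 × 166.9 = 125 kips.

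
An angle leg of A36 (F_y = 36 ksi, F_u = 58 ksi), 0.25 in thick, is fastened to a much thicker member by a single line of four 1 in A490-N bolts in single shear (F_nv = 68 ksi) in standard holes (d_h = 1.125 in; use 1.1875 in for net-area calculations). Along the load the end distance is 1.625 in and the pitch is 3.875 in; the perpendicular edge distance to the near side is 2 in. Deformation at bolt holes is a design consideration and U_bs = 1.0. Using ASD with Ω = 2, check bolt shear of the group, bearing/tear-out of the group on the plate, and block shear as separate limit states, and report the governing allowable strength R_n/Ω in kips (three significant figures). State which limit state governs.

Bolt shear: A_b = π·1²/4 = 0.7854 in²; R_n = 68 × 0.7854 × 4 × 1 = 213.6 kips → 213.6 / 2 = 107 kips.
Bearing: edge l_c = 1.062, r_n = 18.49 kips; interior l_c = 2.75, r_n = 34.8 kips; R_n = 18.49 + 3·34.8 = 122.9 kips → 61.4 kips.
Block shear: A_gv = 3.312, A_nv = 2.273, A_nt = 0.3516 in²; R_n = min(0.6F_uA_nv, 0.6F_yA_gv) + U_bs·F_u·A_nt = 91.94 kips → 46 kips.
Block shear governs: 46 kips.

46 kips (block shear governs)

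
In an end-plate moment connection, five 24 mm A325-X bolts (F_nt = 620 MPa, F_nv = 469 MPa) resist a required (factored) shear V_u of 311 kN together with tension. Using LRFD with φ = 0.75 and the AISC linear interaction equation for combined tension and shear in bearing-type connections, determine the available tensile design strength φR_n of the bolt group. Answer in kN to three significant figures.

956 kN

A_b = π·24²/4 = 452.4 mm²; f_rv = 311 × 1000 / (5 × 452.4) = 137.5 MPa.
F'_nt = 1.3 F_nt − (F_nt / φF_nv) f_rv = 1.3·620 − (620/(0.75·469))·137.5 = 563.7 MPa, capped at F_nt → F'_nt = 563.7 MPa.
R_n = F'_nt · A_b · n = 563.7 × 452.4 × 5 / 1000 = 1275 kN.
Design strength φR_n = 0.75 × 1275 = 956 kN.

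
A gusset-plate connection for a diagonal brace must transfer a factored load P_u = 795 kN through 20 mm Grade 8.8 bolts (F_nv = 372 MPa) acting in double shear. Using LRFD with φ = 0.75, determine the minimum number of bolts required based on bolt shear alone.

5 bolts

A_b = π·20²/4 = 314.2 mm².
Per-bolt design strength φR_n = 0.75 × 372 × 314.2 × 2 / 1000 = 175.3 kN.
n ≥ 795 / 175.3 = 4.535 → use 5 bolts.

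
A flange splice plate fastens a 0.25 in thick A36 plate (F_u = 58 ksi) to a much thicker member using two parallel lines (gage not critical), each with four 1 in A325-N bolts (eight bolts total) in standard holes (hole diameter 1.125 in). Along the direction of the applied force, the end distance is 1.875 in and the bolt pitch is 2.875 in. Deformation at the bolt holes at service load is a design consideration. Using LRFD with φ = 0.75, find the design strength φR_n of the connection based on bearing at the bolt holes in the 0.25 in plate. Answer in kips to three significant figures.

171 kips

Per bolt r_n = 1.2 l_c t F_u ≤ 2.4 d t F_u; upper limit = 2.4 × 1 × 0.25 × 58 = 34.8 kips.
Edge bolt: l_c = 1.875 − 1.125/2 = 1.312 in → 1.2 × 1.312 × 0.25 × 58 = 22.84 → r_n = 22.84 kips.
Interior bolts: l_c = 2.875 − 1.125 = 1.75 in → 1.2 × 1.75 × 0.25 × 58 = 30.45 → r_n = 30.45 kips.
R_n = 2 × 22.84 + 6 × 30.45 = 228.4 kips.
Design strength φR_n = 0.75 × 228.4 = 171 kips.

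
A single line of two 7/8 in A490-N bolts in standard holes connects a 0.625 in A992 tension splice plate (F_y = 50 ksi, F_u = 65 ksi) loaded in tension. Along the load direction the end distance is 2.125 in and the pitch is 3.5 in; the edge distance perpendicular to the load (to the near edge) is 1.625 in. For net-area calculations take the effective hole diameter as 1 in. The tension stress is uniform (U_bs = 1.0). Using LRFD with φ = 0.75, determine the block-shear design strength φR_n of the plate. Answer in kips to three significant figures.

Shear plane L_v = 2.125 + 1·3.5 = 5.625 in; A_gv = 5.625 × 0.625 = 3.516 in².
A_nv = (5.625 − 1.5·1) × 0.625 = 2.578 in².
A_nt = (1.625 − 0.5·1) × 0.625 = 0.7031 in².
0.6 F_u A_nv = 100.5 kips; 0.6 F_y A_gv = 105.5 kips → shear rupture governs the shear term.
R_n = 100.5 + 1.0 × 65 × 0.7031 = 146.2 kips.
Design strength φR_n = 0.75 × 146.2 = 110 kips.

110 kips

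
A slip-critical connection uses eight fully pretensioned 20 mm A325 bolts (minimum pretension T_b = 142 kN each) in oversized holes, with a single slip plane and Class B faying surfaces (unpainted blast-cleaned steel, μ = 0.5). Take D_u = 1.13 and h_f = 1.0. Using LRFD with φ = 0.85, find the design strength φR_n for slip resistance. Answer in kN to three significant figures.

546 kN

R_n = μ · D_u · h_f · T_b · n_s · n_b = 0.5 × 1.13 × 1.0 × 142 × 1 × 8 = 641.8 kN.
Design strength φR_n = 0.85 × 641.8 = 546 kN.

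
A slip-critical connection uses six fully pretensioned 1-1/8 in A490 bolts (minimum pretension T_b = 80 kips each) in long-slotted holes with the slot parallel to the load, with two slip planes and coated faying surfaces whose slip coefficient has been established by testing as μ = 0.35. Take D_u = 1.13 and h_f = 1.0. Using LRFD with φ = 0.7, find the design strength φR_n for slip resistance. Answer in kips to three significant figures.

R_n = μ · D_u · h_f · T_b · n_s · n_b = 0.35 × 1.13 × 1.0 × 80 × 2 × 6 = 379.7 kips.
Design strength φR_n = 0.7 × 379.7 = 266 kips.

266 kips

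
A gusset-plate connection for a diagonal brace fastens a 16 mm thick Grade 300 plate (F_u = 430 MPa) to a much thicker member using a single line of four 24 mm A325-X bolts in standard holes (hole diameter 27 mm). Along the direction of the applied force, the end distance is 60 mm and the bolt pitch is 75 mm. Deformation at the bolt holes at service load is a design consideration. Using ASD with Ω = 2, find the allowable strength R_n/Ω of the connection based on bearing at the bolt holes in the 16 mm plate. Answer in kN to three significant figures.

786 kN

Per bolt r_n = 1.2 l_c t F_u ≤ 2.4 d t F_u; upper limit = 2.4 × 24 × 16 × 430 / 1000 = 396.3 kN.
Edge bolt: l_c = 60 − 27/2 = 46.5 mm → 1.2 × 46.5 × 16 × 430 / 1000 = 383.9 → r_n = 383.9 kN.
Interior bolts: l_c = 75 − 27 = 48 mm → 1.2 × 48 × 16 × 430 / 1000 = 396.3 → r_n = 396.3 kN.
R_n = 1 × 383.9 + 3 × 396.3 = 1573 kN.
Allowable strength R_n/Ω = 1573 / 2 = 786 kN.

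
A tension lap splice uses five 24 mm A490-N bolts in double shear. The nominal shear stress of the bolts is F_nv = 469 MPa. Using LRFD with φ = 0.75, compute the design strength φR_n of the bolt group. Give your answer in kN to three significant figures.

1590 kN

A_b = π × 24² / 4 = 452.4 mm².
R_n = F_nv · A_b · n · n_s = 469 × 452.4 × 5 × 2 / 1000 = 2122 kN.
Design strength φR_n = 0.75 × 2122 = 1590 kN.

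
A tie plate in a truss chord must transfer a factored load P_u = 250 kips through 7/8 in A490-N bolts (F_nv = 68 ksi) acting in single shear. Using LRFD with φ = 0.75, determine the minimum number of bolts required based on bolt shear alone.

9 bolts

A_b = π·0.875²/4 = 0.6013 in².
Per-bolt design strength φR_n = 0.75 × 68 × 0.6013 × 1 = 30.67 kips.
n ≥ 250 / 30.67 = 8.152 → use 9 bolts.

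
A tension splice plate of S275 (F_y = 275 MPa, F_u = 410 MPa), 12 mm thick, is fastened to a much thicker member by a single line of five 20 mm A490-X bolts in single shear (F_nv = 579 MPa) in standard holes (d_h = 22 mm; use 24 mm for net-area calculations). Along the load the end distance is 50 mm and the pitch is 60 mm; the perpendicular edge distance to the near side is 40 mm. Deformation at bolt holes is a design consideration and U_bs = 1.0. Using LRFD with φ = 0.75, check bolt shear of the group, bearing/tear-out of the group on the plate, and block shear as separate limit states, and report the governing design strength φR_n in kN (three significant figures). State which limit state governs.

Bolt shear: A_b = π·20²/4 = 314.2 mm²; R_n = 579 × 314.2 × 5 × 1 / 1000 = 909.5 kN → 0.75 × 909.5 = 682 kN.
Bearing: edge l_c = 39, r_n = 230.3 kN; interior l_c = 38, r_n = 224.4 kN; R_n = 230.3 + 4·224.4 = 1128 kN → 846 kN.
Block shear: A_gv = 3480, A_nv = 2184, A_nt = 336 mm²; R_n = min(0.6F_uA_nv, 0.6F_yA_gv) + U_bs·F_u·A_nt = 675 kN → 506 kN.
Block shear governs: 506 kN.

506 kN (block shear governs)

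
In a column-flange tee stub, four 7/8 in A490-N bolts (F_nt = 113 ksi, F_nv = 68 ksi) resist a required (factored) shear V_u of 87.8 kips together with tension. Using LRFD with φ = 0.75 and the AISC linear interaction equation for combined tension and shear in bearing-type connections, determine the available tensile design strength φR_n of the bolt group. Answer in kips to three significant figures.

A_b = π·0.875²/4 = 0.6013 in²; f_rv = 87.8 / (4 × 0.6013) = 36.5 ksi.
F'_nt = 1.3 F_nt − (F_nt / φF_nv) f_rv = 1.3·113 − (113/(0.75·68))·36.5 = 66.02 ksi, capped at F_nt → F'_nt = 66.02 ksi.
R_n = F'_nt · A_b · n = 66.02 × 0.6013 × 4 = 158.8 kips.
Design strength φR_n = 0.75 × 158.8 = 119 kips.

119 kips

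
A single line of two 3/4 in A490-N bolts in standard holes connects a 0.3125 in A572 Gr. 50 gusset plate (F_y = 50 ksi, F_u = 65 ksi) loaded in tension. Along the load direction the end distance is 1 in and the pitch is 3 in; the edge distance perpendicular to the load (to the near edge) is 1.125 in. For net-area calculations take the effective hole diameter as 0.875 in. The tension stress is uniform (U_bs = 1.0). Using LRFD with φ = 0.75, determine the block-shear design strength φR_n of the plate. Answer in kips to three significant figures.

35 kips

Shear plane L_v = 1 + 1·3 = 4 in; A_gv = 4 × 0.3125 = 1.25 in².
A_nv = (4 − 1.5·0.875) × 0.3125 = 0.8398 in².
A_nt = (1.125 − 0.5·0.875) × 0.3125 = 0.2148 in².
0.6 F_u A_nv = 32.75 kips; 0.6 F_y A_gv = 37.5 kips → shear rupture governs the shear term.
R_n = 32.75 + 1.0 × 65 × 0.2148 = 46.72 kips.
Design strength φR_n = 0.75 × 46.72 = 35 kips.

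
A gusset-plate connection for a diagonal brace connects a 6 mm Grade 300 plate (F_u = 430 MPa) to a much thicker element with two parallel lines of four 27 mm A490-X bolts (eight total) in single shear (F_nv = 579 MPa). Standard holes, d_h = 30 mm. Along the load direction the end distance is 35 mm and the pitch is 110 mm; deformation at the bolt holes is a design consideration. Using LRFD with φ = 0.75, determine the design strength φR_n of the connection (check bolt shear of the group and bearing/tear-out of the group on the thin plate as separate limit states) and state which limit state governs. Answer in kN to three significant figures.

Bolt shear: A_b = π·27²/4 = 572.6 mm²; R_n = 579 × 572.6 × 8 × 1 / 1000 = 2652 kN → 0.75 × 2652 = 1990 kN.
Bearing (1.2 l_c t F_u ≤ 2.4 d t F_u): upper limit = 2.4·27·6·430 / 1000 = 167.2 kN.
  Edge l_c = 35 − 30/2 = 20 → r_n = 61.92 kN; interior l_c = 110 − 30 = 80 → r_n = 167.2 kN.
  R_n,bearing = 2·61.92 + 6·167.2 = 1127 kN → 0.75 × 1127 = 845 kN.
Bearing governs: 845 kN.

845 kN (bearing governs)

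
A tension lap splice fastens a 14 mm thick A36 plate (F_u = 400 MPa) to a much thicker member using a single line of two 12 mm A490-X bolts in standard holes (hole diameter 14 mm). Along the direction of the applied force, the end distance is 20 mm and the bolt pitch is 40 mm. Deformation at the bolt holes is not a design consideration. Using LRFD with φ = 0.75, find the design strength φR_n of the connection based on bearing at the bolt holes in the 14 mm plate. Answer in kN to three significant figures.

Per bolt r_n = 1.5 l_c t F_u ≤ 3.0 d t F_u; upper limit = 3.0 × 12 × 14 × 400 / 1000 = 201.6 kN.
Edge bolt: l_c = 20 − 14/2 = 13 mm → 1.5 × 13 × 14 × 400 / 1000 = 109.2 → r_n = 109.2 kN.
Interior bolts: l_c = 40 − 14 = 26 mm → 1.5 × 26 × 14 × 400 / 1000 = 218.4 → r_n = 201.6 kN.
R_n = 1 × 109.2 + 1 × 201.6 = 310.8 kN.
Design strength φR_n = 0.75 × 310.8 = 233 kN.

233 kN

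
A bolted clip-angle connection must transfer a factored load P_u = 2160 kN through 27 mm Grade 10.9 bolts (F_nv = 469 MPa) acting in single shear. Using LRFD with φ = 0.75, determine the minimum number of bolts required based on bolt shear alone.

A_b = π·27²/4 = 572.6 mm².
Per-bolt design strength φR_n = 0.75 × 469 × 572.6 × 1 / 1000 = 201.4 kN.
n ≥ 2160 / 201.4 = 10.73 → use 11 bolts.

11 bolts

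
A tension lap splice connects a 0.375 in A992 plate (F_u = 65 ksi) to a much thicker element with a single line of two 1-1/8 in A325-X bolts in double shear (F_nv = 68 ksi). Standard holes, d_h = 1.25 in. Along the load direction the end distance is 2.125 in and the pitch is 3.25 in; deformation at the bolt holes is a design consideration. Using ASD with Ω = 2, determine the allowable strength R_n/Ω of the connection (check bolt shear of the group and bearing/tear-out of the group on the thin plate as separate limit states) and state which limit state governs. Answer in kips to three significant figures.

Bolt shear: A_b = π·1.125²/4 = 0.994 in²; R_n = 68 × 0.994 × 2 × 2 = 270.4 kips → 270.4 / 2 = 135 kips.
Bearing (1.2 l_c t F_u ≤ 2.4 d t F_u): upper limit = 2.4·1.125·0.375·65 = 65.81 kips.
  Edge l_c = 2.125 − 1.25/2 = 1.5 → r_n = 43.87 kips; interior l_c = 3.25 − 1.25 = 2 → r_n = 58.5 kips.
  R_n,bearing = 1·43.87 + 1·58.5 = 102.4 kips → 102.4 / 2 = 51.2 kips.
Bearing governs: 51.2 kips.

51.2 kips (bearing governs)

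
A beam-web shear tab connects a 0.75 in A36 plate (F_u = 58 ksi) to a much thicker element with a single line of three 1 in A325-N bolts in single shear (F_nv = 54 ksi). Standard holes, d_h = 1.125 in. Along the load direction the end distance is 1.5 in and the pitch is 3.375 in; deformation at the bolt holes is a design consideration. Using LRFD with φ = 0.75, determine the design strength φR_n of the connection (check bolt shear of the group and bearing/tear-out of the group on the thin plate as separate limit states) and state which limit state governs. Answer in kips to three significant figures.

95.4 kips (bolt shear governs)

Bolt shear: A_b = π·1²/4 = 0.7854 in²; R_n = 54 × 0.7854 × 3 × 1 = 127.2 kips → 0.75 × 127.2 = 95.4 kips.
Bearing (1.2 l_c t F_u ≤ 2.4 d t F_u): upper limit = 2.4·1·0.75·58 = 104.4 kips.
  Edge l_c = 1.5 − 1.125/2 = 0.9375 → r_n = 48.94 kips; interior l_c = 3.375 − 1.125 = 2.25 → r_n = 104.4 kips.
  R_n,bearing = 1·48.94 + 2·104.4 = 257.7 kips → 0.75 × 257.7 = 193 kips.
Bolt shear governs: 95.4 kips.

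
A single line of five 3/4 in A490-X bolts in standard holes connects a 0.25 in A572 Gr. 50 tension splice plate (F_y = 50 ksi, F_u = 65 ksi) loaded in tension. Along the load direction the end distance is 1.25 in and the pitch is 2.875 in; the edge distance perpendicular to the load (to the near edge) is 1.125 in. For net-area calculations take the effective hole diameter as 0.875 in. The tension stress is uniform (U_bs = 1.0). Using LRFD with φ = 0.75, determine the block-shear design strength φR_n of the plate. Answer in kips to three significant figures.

Shear plane L_v = 1.25 + 4·2.875 = 12.75 in; A_gv = 12.75 × 0.25 = 3.188 in².
A_nv = (12.75 − 4.5·0.875) × 0.25 = 2.203 in².
A_nt = (1.125 − 0.5·0.875) × 0.25 = 0.1719 in².
0.6 F_u A_nv = 85.92 kips; 0.6 F_y A_gv = 95.62 kips → shear rupture governs the shear term.
R_n = 85.92 + 1.0 × 65 × 0.1719 = 97.09 kips.
Design strength φR_n = 0.75 × 97.09 = 72.8 kips.

72.8 kips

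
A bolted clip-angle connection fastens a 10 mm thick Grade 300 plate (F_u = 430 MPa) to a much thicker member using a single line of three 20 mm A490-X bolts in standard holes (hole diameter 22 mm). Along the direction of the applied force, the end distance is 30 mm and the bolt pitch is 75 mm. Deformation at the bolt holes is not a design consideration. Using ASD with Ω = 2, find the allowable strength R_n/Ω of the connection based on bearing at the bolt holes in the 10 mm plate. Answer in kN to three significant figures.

319 kN

Per bolt r_n = 1.5 l_c t F_u ≤ 3.0 d t F_u; upper limit = 3.0 × 20 × 10 × 430 / 1000 = 258 kN.
Edge bolt: l_c = 30 − 22/2 = 19 mm → 1.5 × 19 × 10 × 430 / 1000 = 122.5 → r_n = 122.5 kN.
Interior bolts: l_c = 75 − 22 = 53 mm → 1.5 × 53 × 10 × 430 / 1000 = 341.9 → r_n = 258 kN.
R_n = 1 × 122.5 + 2 × 258 = 638.5 kN.
Allowable strength R_n/Ω = 638.5 / 2 = 319 kN.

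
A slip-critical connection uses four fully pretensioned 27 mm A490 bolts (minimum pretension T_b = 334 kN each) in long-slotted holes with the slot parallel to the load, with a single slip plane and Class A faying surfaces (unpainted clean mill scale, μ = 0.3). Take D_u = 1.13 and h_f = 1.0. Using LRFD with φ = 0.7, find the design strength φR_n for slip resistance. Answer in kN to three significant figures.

R_n = μ · D_u · h_f · T_b · n_s · n_b = 0.3 × 1.13 × 1.0 × 334 × 1 × 4 = 452.9 kN.
Design strength φR_n = 0.7 × 452.9 = 317 kN.

317 kN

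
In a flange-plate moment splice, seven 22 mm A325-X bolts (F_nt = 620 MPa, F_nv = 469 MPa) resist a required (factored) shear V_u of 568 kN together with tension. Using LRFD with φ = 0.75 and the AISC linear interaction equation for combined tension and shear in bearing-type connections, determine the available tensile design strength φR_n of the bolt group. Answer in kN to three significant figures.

858 kN

A_b = π·22²/4 = 380.1 mm²; f_rv = 568 × 1000 / (7 × 380.1) = 213.5 MPa.
F'_nt = 1.3 F_nt − (F_nt / φF_nv) f_rv = 1.3·620 − (620/(0.75·469))·213.5 = 429.8 MPa, capped at F_nt → F'_nt = 429.8 MPa.
R_n = F'_nt · A_b · n = 429.8 × 380.1 × 7 / 1000 = 1144 kN.
Design strength φR_n = 0.75 × 1144 = 858 kN.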